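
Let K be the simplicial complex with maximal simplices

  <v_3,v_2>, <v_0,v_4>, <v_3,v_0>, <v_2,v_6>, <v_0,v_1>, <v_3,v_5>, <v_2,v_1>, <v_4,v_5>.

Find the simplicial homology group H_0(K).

Take the total order v_0 < v_1 < v_2 < v_3 < v_4 < v_5 < v_6 on the vertex set. Then K (dimension 1) consists of the simplices:

  0-simplices (7): [v_0], [v_1], [v_2], [v_3], [v_4], [v_5], [v_6]
  1-simplices (8): [v_0,v_1], [v_0,v_3], [v_0,v_4], [v_1,v_2], [v_2,v_3], [v_2,v_6], [v_3,v_5], [v_4,v_5]

Hence C_0 ≅ Z^7, C_1 ≅ Z^8.

Boundary ∂_1: C_1 → C_0 is given by ∂[p,q] = [q] − [p].
The 7×8 boundary matrix has rank 6 and Smith normal form diag(1,1,1,1,1,1).

From H_k ≅ ker(∂_k) / im(∂_{k+1}) we obtain:

  H_0: rank C_0 − rank ∂_1 = 7 − 6 = 1, and the invariant factors of ∂_1 are all 1, so H_0 ≅ Z.

H_0 = Z.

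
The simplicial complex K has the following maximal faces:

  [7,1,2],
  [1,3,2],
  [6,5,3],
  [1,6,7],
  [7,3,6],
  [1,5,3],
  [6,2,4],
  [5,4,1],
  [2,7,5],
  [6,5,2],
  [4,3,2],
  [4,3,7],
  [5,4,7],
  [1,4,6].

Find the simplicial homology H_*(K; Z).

H_0 ≅ Z,  H_1 ≅ Z^2,  H_2 ≅ Z.

Order the vertices as 1 < 2 < 3 < 4 < 5 < 6 < 7. Listing each simplex with vertices in this order, K has dimension 2 with simplices:

  0-simplices (7): [1], [2], [3], [4], [5], [6], [7]
  1-simplices (21): [1,2], [1,3], [1,4], [1,5], [1,6], [1,7], [2,3], [2,4], [2,5], [2,6], [2,7], [3,4], [3,5], [3,6], [3,7], [4,5], [4,6], [4,7], [5,6], [5,7], [6,7]
  2-simplices (14): [1,2,3], [1,2,7], [1,3,5], [1,4,5], [1,4,6], [1,6,7], [2,3,4], [2,4,6], [2,5,6], [2,5,7], [3,4,7], [3,5,6], [3,6,7], [4,5,7]

giving chain groups C_0 ≅ Z^7, C_1 ≅ Z^21, C_2 ≅ Z^14.

Boundary ∂_1: C_1 → C_0 is given by ∂[p,q] = [q] − [p]. For instance
  ∂[6,7] = [7] − [6].
The resulting 7×21 matrix has rank 6, and its Smith normal form has invariant factors (1,1,1,1,1,1).

∂_2: C_2 → C_1 acts by ∂[p,q,r] = [q,r] − [p,r] + [p,q]. For instance
  ∂[2,5,7] = [5,7] − [2,7] + [2,5],
  ∂[2,4,6] = [4,6] − [2,6] + [2,4].
The 21×14 boundary matrix has rank 13 and Smith normal form diag(1,1,1,1,1,1,1,1,1,1,1,1,1).

From H_k ≅ ker(∂_k) / im(∂_{k+1}) we obtain:

  H_0: rank C_0 − rank ∂_1 = 7 − 6 = 1, and the invariant factors of ∂_1 are all 1, so H_0 ≅ Z.
  H_1: rank ker ∂_1 − rank ∂_2 = (21 − 6) − 13 = 2, and the invariant factors of ∂_2 are all 1, so H_1 ≅ Z^2.
  H_2: rank ker ∂_2 − rank ∂_3 = (14 − 13) − 0 = 1, and there is no ∂_3, so H_2 ≅ Z.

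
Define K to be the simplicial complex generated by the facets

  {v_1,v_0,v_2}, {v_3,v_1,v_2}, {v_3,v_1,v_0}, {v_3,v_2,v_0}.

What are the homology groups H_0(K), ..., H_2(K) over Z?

Fix the vertex order v_0 < v_1 < v_2 < v_3 and write every simplex with vertices in increasing order. Then dim K = 2 and the simplices of K are:

  0-simplices (4): [v_0], [v_1], [v_2], [v_3]
  1-simplices (6): [v_0,v_1], [v_0,v_2], [v_0,v_3], [v_1,v_2], [v_1,v_3], [v_2,v_3]
  2-simplices (4): [v_0,v_1,v_2], [v_0,v_1,v_3], [v_0,v_2,v_3], [v_1,v_2,v_3]

giving chain groups C_0 ≅ Z^4, C_1 ≅ Z^6, C_2 ≅ Z^4.

The boundary map ∂_1: C_1 → C_0 maps an edge to its endpoints' difference, ∂[p,q] = q − p. For instance
  ∂[v_0,v_2] = [v_2] − [v_0].
The resulting 4×6 matrix has rank 3, and its Smith normal form has invariant factors (1,1,1).

The boundary map ∂_2: C_2 → C_1 maps a triangle to the signed sum of its edges. For instance
  ∂[v_0,v_1,v_2] = [v_1,v_2] − [v_0,v_2] + [v_0,v_1],
  ∂[v_0,v_1,v_3] = [v_1,v_3] − [v_0,v_3] + [v_0,v_1].
As a 6×4 matrix over Z this has rank 3, with invariant factors (1,1,1).

Now H_k = ker ∂_k / im ∂_{k+1}, so:

  H_0: rank C_0 − rank ∂_1 = 4 − 3 = 1, and the invariant factors of ∂_1 are all 1, so H_0 = Z.
  H_1: rank ker ∂_1 − rank ∂_2 = (6 − 3) − 3 = 0, and the invariant factors of ∂_2 are all 1, so H_1 = 0.
  H_2: rank ker ∂_2 − rank ∂_3 = (4 − 3) − 0 = 1, and there is no ∂_3, so H_2 = Z.

H_0 = Z,  H_1 = 0,  H_2 = Z.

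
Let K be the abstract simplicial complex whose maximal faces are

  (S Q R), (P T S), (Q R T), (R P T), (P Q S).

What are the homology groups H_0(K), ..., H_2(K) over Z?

H_0 ≅ Z,  H_1 ≅ Z,  H_2 = 0.

Fix the vertex order P < Q < R < S < T and write every simplex with vertices in increasing order. Then dim K = 2 and the simplices of K are:

  0-simplices (5): P, Q, R, S, T
  1-simplices (10): PQ, PR, PS, PT, QR, QS, QT, RS, RT, ST
  2-simplices (5): PQS, PRT, PST, QRS, QRT

giving chain groups C_0 ≅ Z^5, C_1 ≅ Z^10, C_2 ≅ Z^5.

∂_1: C_1 → C_0 is given by ∂[p,q] = [q] − [p]. For instance
  ∂RS = S − R.
This gives a 5×10 integer matrix of rank 4; reducing to Smith normal form yields diagonal entries (1,1,1,1).

∂_2: C_2 → C_1 sends each 2-simplex [p,q,r] to [q,r] − [p,r] + [p,q]. For instance
  ∂PST = ST − PT + PS,
  ∂QRT = RT − QT + QR.
This gives a 10×5 integer matrix of rank 5; reducing to Smith normal form yields diagonal entries (1,1,1,1,1).

Reading off H_k = ker ∂_k / im ∂_{k+1}:

  H_0: rank C_0 − rank ∂_1 = 5 − 4 = 1, and the invariant factors of ∂_1 are all 1, so H_0 = Z.
  H_1: rank ker ∂_1 − rank ∂_2 = (10 − 4) − 5 = 1, and the invariant factors of ∂_2 are all 1, so H_1 = Z.
  H_2: rank ker ∂_2 − rank ∂_3 = (5 − 5) − 0 = 0, and there is no ∂_3, so H_2 = 0.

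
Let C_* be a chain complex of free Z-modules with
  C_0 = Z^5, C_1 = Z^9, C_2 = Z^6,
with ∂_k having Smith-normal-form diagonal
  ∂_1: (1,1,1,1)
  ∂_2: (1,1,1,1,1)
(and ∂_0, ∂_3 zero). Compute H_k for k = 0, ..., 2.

H_0 = Z,  H_1 = 0,  H_2 = Z.

H_0: b_0 = 5 − 0 − 4 = 1; torsion from ∂_1 factors > 1: none. So H_0 = Z.
H_1: b_1 = 9 − 4 − 5 = 0; torsion from ∂_2 factors > 1: none. So H_1 = 0.
H_2: b_2 = 6 − 5 − 0 = 1; torsion from ∂_3 factors > 1: none. So H_2 = Z.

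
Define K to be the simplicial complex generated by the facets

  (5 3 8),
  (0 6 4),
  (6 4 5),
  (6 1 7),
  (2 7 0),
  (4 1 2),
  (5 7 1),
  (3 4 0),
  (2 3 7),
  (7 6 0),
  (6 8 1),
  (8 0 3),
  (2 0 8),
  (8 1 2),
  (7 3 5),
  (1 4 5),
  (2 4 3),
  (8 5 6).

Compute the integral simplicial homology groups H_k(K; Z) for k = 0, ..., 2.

We work with the vertex ordering 0 < 1 < 2 < 3 < 4 < 5 < 6 < 7 < 8. The simplices of K, each written with vertices in increasing order, are:

  0-simplices (9): [0], [1], [2], [3], [4], [5], [6], [7], [8]
  1-simplices (27): (27 of them)
  2-simplices (18): [0,2,7], [0,2,8], [0,3,4], [0,3,8], [0,4,6], [0,6,7], [1,2,4], [1,2,8], [1,4,5], [1,5,7], [1,6,7], [1,6,8], [2,3,4], [2,3,7], [3,5,7], [3,5,8], [4,5,6], [5,6,8]

giving chain groups C_0 ≅ Z^9, C_1 ≅ Z^27, C_2 ≅ Z^18.

Boundary ∂_1: C_1 → C_0 maps an edge to its endpoints' difference, ∂[p,q] = q − p. For instance
  ∂[0,2] = [2] − [0].
The 9×27 boundary matrix has rank 8 and Smith normal form diag(1,1,1,1,1,1,1,1).

The boundary map ∂_2: C_2 → C_1 acts by ∂[p,q,r] = [q,r] − [p,r] + [p,q]. For instance
  ∂[0,4,6] = [4,6] − [0,6] + [0,4],
  ∂[2,3,4] = [3,4] − [2,4] + [2,3].
As a 27×18 matrix over Z this has rank 18, with invariant factors (1,1,1,1,1,1,1,1,1,1,1,1,1,1,1,1,1,2).

Reading off H_k = ker ∂_k / im ∂_{k+1}:

  H_0: rank C_0 − rank ∂_1 = 9 − 8 = 1, and the invariant factors of ∂_1 are all 1, so H_0 = Z.
  H_1: rank ker ∂_1 − rank ∂_2 = (27 − 8) − 18 = 1, and ∂_2 has invariant factor 2 > 1, so H_1 = Z ⊕ Z/2.
  H_2: rank ker ∂_2 − rank ∂_3 = (18 − 18) − 0 = 0, and there is no ∂_3, so H_2 = 0.

H_0 = Z,  H_1 = Z ⊕ Z/2,  H_2 = 0.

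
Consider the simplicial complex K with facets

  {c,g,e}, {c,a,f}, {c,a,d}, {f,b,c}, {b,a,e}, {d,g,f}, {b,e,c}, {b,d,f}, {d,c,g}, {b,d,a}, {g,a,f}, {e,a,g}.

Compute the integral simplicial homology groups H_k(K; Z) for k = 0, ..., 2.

Order the vertices as a < b < c < d < e < f < g. Listing each simplex with vertices in this order, K has dimension 2 with simplices:

  0-simplices (7): a, b, c, d, e, f, g
  1-simplices (18): ab, ac, ad, ae, af, ag, bc, bd, be, bf, cd, ce, cf, cg, df, dg, eg, fg
  2-simplices (12): abd, abe, acd, acf, aeg, afg, bce, bcf, bdf, cdg, ceg, dfg

so the chain groups are C_0 ≅ Z^7, C_1 ≅ Z^18, C_2 ≅ Z^12.

∂_1: C_1 → C_0 maps an edge to its endpoints' difference, ∂[p,q] = q − p. For instance
  ∂ab = b − a.
As a 7×18 matrix over Z this has rank 6, with invariant factors (1,1,1,1,1,1).

The boundary map ∂_2: C_2 → C_1 acts by ∂[p,q,r] = [q,r] − [p,r] + [p,q]. For instance
  ∂acd = cd − ad + ac,
  ∂afg = fg − ag + af.
The resulting 18×12 matrix has rank 12, and its Smith normal form has invariant factors (1,1,1,1,1,1,1,1,1,1,1,2).

Now H_k = ker ∂_k / im ∂_{k+1}, so:

  H_0: rank C_0 − rank ∂_1 = 7 − 6 = 1, and the invariant factors of ∂_1 are all 1, so H_0 = Z.
  H_1: rank ker ∂_1 − rank ∂_2 = (18 − 6) − 12 = 0, and ∂_2 has invariant factor 2 > 1, so H_1 = Z/2.
  H_2: rank ker ∂_2 − rank ∂_3 = (12 − 12) − 0 = 0, and there is no ∂_3, so H_2 = 0.

H_0 = Z,  H_1 = Z/2,  H_2 = 0.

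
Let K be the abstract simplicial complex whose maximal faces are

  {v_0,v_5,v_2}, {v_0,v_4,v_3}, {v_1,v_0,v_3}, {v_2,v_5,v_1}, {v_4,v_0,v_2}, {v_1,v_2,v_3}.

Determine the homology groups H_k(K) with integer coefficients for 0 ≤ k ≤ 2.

H_0 ≅ Z,  H_1 ≅ Z,  H_2 = 0.

Take the total order v_0 < v_1 < v_2 < v_3 < v_4 < v_5 on the vertex set. Then K (dimension 2) consists of the simplices:

  0-simplices (6): [v_0], [v_1], [v_2], [v_3], [v_4], [v_5]
  1-simplices (12): [v_0,v_1], [v_0,v_2], [v_0,v_3], [v_0,v_4], [v_0,v_5], [v_1,v_2], [v_1,v_3], [v_1,v_5], [v_2,v_3], [v_2,v_4], [v_2,v_5], [v_3,v_4]
  2-simplices (6): [v_0,v_1,v_3], [v_0,v_2,v_4], [v_0,v_2,v_5], [v_0,v_3,v_4], [v_1,v_2,v_3], [v_1,v_2,v_5]

giving chain groups C_0 ≅ Z^6, C_1 ≅ Z^12, C_2 ≅ Z^6.

Boundary ∂_1: C_1 → C_0 is given by ∂[p,q] = [q] − [p].
The 6×12 boundary matrix has rank 5 and Smith normal form diag(1,1,1,1,1).

∂_2: C_2 → C_1 sends each 2-simplex [p,q,r] to [q,r] − [p,r] + [p,q]. For instance
  ∂[v_0,v_2,v_5] = [v_2,v_5] − [v_0,v_5] + [v_0,v_2],
  ∂[v_0,v_3,v_4] = [v_3,v_4] − [v_0,v_4] + [v_0,v_3].
This gives a 12×6 integer matrix of rank 6; reducing to Smith normal form yields diagonal entries (1,1,1,1,1,1).

Computing H_k = (kernel of ∂_k) / (image of ∂_{k+1}):

  H_0: rank C_0 − rank ∂_1 = 6 − 5 = 1, and the invariant factors of ∂_1 are all 1, so H_0 = Z.
  H_1: rank ker ∂_1 − rank ∂_2 = (12 − 5) − 6 = 1, and the invariant factors of ∂_2 are all 1, so H_1 = Z.
  H_2: rank ker ∂_2 − rank ∂_3 = (6 − 6) − 0 = 0, and there is no ∂_3, so H_2 = 0.

(K is a triangulation of the cylinder S^1 x I.)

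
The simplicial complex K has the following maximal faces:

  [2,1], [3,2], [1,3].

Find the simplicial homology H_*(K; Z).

H_0 = Z,  H_1 = Z.

Order the vertices as 1 < 2 < 3. Listing each simplex with vertices in this order, K has dimension 1 with simplices:

  0-simplices (3): [1], [2], [3]
  1-simplices (3): [1,2], [1,3], [2,3]

Hence C_0 ≅ Z^3, C_1 ≅ Z^3.

The boundary map ∂_1: C_1 → C_0 maps an edge to its endpoints' difference, ∂[p,q] = q − p. For instance
  ∂[1,2] = [2] − [1].
The resulting 3×3 matrix has rank 2, and its Smith normal form has invariant factors (1,1).

From H_k ≅ ker(∂_k) / im(∂_{k+1}) we obtain:

  H_0: rank C_0 − rank ∂_1 = 3 − 2 = 1, and the invariant factors of ∂_1 are all 1, so H_0 = Z.
  H_1: rank ker ∂_1 − rank ∂_2 = (3 − 2) − 0 = 1, and there is no ∂_2, so H_1 = Z.

As a check, the Euler characteristic is 3 − 3 = 0, which agrees with 1 − 1 = 0.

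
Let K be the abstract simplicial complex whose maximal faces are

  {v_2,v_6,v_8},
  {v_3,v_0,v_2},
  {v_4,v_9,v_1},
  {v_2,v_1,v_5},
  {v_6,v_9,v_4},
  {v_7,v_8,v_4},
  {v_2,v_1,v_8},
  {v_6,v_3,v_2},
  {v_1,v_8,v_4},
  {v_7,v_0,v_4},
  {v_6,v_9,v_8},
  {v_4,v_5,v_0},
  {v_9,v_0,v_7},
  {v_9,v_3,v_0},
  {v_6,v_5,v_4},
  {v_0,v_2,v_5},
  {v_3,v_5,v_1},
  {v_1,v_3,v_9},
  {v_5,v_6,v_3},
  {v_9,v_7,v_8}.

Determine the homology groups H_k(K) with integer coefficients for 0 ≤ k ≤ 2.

Take the total order v_0 < v_1 < v_2 < v_3 < v_4 < v_5 < v_6 < v_7 < v_8 < v_9 on the vertex set. Then K (dimension 2) consists of the simplices:

  0-simplices (10): [v_0], [v_1], [v_2], [v_3], [v_4], [v_5], [v_6], [v_7], [v_8], [v_9]
  1-simplices (30): (30 of them)
  2-simplices (20): (20 of them)

Hence C_0 ≅ Z^10, C_1 ≅ Z^30, C_2 ≅ Z^20.

The boundary map ∂_1: C_1 → C_0 maps an edge to its endpoints' difference, ∂[p,q] = q − p.
As a 10×30 matrix over Z this has rank 9, with invariant factors (1,1,1,1,1,1,1,1,1).

∂_2: C_2 → C_1 sends each 2-simplex [p,q,r] to [q,r] − [p,r] + [p,q]. For instance
  ∂[v_7,v_8,v_9] = [v_8,v_9] − [v_7,v_9] + [v_7,v_8],
  ∂[v_4,v_6,v_9] = [v_6,v_9] − [v_4,v_9] + [v_4,v_6].
This gives a 30×20 integer matrix of rank 20; reducing to Smith normal form yields diagonal entries (1,1,1,1,1,1,1,1,1,1,1,1,1,1,1,1,1,1,1,2).

Now H_k = ker ∂_k / im ∂_{k+1}, so:

  H_0: rank C_0 − rank ∂_1 = 10 − 9 = 1, and the invariant factors of ∂_1 are all 1, so H_0 = Z.
  H_1: rank ker ∂_1 − rank ∂_2 = (30 − 9) − 20 = 1, and ∂_2 has invariant factor 2 > 1, so H_1 = Z ⊕ Z_2.
  H_2: rank ker ∂_2 − rank ∂_3 = (20 − 20) − 0 = 0, and there is no ∂_3, so H_2 = 0.

(K is a triangulation of the Klein bottle.)

H_0 = Z,  H_1 = Z ⊕ Z_2,  H_2 = 0.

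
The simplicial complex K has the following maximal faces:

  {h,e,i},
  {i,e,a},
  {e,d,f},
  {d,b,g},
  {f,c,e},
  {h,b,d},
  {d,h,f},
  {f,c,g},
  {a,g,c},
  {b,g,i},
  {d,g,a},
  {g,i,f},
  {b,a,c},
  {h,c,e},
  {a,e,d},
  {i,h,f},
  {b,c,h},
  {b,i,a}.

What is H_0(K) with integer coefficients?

H_0 ≅ Z.

K has 9 vertices, 27 edges, 18 triangles.
rank ∂_0 = 0, rank ∂_1 = 8 ⇒ b_0 = 9 − 0 − 8 = 1; all invariant factors of ∂_1 are 1 so no torsion. So H_0 ≅ Z.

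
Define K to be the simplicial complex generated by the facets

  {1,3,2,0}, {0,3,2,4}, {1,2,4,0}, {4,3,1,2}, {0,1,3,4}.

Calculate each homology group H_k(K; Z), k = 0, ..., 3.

H_0 = Z,  H_1 = 0,  H_2 = 0,  H_3 = Z.

Fix the vertex order 0 < 1 < 2 < 3 < 4 and write every simplex with vertices in increasing order. Then dim K = 3 and the simplices of K are:

  0-simplices (5): [0], [1], [2], [3], [4]
  1-simplices (10): [0,1], [0,2], [0,3], [0,4], [1,2], [1,3], [1,4], [2,3], [2,4], [3,4]
  2-simplices (10): [0,1,2], [0,1,3], [0,1,4], [0,2,3], [0,2,4], [0,3,4], [1,2,3], [1,2,4], [1,3,4], [2,3,4]
  3-simplices (5): [0,1,2,3], [0,1,2,4], [0,1,3,4], [0,2,3,4], [1,2,3,4]

so the chain groups are C_0 ≅ Z^5, C_1 ≅ Z^10, C_2 ≅ Z^10, C_3 ≅ Z^5.

The boundary map ∂_1: C_1 → C_0 sends each edge [p,q] (with p < q) to q − p. For instance
  ∂[2,3] = [3] − [2].
This gives a 5×10 integer matrix of rank 4; reducing to Smith normal form yields diagonal entries (1,1,1,1).

∂_2: C_2 → C_1 sends each 2-simplex [p,q,r] to [q,r] − [p,r] + [p,q]. For instance
  ∂[0,1,2] = [1,2] − [0,2] + [0,1],
  ∂[0,3,4] = [3,4] − [0,4] + [0,3].
This gives a 10×10 integer matrix of rank 6; reducing to Smith normal form yields diagonal entries (1,1,1,1,1,1).

Boundary ∂_3: C_3 → C_2 sends each 3-simplex σ to the alternating sum Σ_i (−1)^i (σ with its i-th vertex removed). For instance
  ∂[0,1,3,4] = [1,3,4] − [0,3,4] + [0,1,4] − [0,1,3],
  ∂[0,2,3,4] = [2,3,4] − [0,3,4] + [0,2,4] − [0,2,3].
The resulting 10×5 matrix has rank 4, and its Smith normal form has invariant factors (1,1,1,1).

From H_k ≅ ker(∂_k) / im(∂_{k+1}) we obtain:

  H_0: rank C_0 − rank ∂_1 = 5 − 4 = 1, and the invariant factors of ∂_1 are all 1, so H_0 = Z.
  H_1: rank ker ∂_1 − rank ∂_2 = (10 − 4) − 6 = 0, and the invariant factors of ∂_2 are all 1, so H_1 = 0.
  H_2: rank ker ∂_2 − rank ∂_3 = (10 − 6) − 4 = 0, and the invariant factors of ∂_3 are all 1, so H_2 = 0.
  H_3: rank ker ∂_3 − rank ∂_4 = (5 − 4) − 0 = 1, and there is no ∂_4, so H_3 = Z.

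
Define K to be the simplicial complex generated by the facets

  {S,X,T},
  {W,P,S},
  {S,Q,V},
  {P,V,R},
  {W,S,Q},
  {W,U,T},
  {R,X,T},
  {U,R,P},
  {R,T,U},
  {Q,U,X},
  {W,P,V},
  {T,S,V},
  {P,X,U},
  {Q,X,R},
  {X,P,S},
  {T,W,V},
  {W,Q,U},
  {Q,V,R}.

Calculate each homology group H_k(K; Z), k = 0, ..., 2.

H_0 = Z,  H_1 = Z ⊕ Z/2Z,  H_2 = 0.

Take the total order P < Q < R < S < T < U < V < W < X on the vertex set. Then K (dimension 2) consists of the simplices:

  0-simplices (9): P, Q, R, S, T, U, V, W, X
  1-simplices (27): PR, PS, PU, PV, PW, PX, QR, QS, QU, QV, QW, QX, RT, RU, RV, RX, ST, SV, SW, SX, TU, TV, TW, TX, UW, UX, VW
  2-simplices (18): PRU, PRV, PSW, PSX, PUX, PVW, QRV, QRX, QSV, QSW, QUW, QUX, RTU, RTX, STV, STX, TUW, TVW

so the chain groups are C_0 ≅ Z^9, C_1 ≅ Z^27, C_2 ≅ Z^18.

The boundary map ∂_1: C_1 → C_0 maps an edge to its endpoints' difference, ∂[p,q] = q − p.
The resulting 9×27 matrix has rank 8, and its Smith normal form has invariant factors (1,1,1,1,1,1,1,1).

∂_2: C_2 → C_1 acts by ∂[p,q,r] = [q,r] − [p,r] + [p,q]. For instance
  ∂QRX = RX − QX + QR,
  ∂PRU = RU − PU + PR.
The 27×18 boundary matrix has rank 18 and Smith normal form diag(1,1,1,1,1,1,1,1,1,1,1,1,1,1,1,1,1,2).

From H_k ≅ ker(∂_k) / im(∂_{k+1}) we obtain:

  H_0: rank C_0 − rank ∂_1 = 9 − 8 = 1, and the invariant factors of ∂_1 are all 1, so H_0 ≅ Z.
  H_1: rank ker ∂_1 − rank ∂_2 = (27 − 8) − 18 = 1, and ∂_2 has invariant factor 2 > 1, so H_1 ≅ Z ⊕ Z/2Z.
  H_2: rank ker ∂_2 − rank ∂_3 = (18 − 18) − 0 = 0, and there is no ∂_3, so H_2 ≅ 0.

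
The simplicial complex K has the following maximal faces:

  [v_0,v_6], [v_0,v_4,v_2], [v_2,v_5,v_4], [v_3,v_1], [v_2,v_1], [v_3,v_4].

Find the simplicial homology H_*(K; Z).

Fix the vertex order v_0 < v_1 < v_2 < v_3 < v_4 < v_5 < v_6 and write every simplex with vertices in increasing order. Then dim K = 2 and the simplices of K are:

  0-simplices (7): [v_0], [v_1], [v_2], [v_3], [v_4], [v_5], [v_6]
  1-simplices (9): [v_0,v_2], [v_0,v_4], [v_0,v_6], [v_1,v_2], [v_1,v_3], [v_2,v_4], [v_2,v_5], [v_3,v_4], [v_4,v_5]
  2-simplices (2): [v_0,v_2,v_4], [v_2,v_4,v_5]

giving chain groups C_0 ≅ Z^7, C_1 ≅ Z^9, C_2 ≅ Z^2.

The boundary map ∂_1: C_1 → C_0 sends each edge [p,q] (with p < q) to q − p. For instance
  ∂[v_1,v_3] = [v_3] − [v_1].
The 7×9 boundary matrix has rank 6 and Smith normal form diag(1,1,1,1,1,1).

∂_2: C_2 → C_1 maps a triangle to the signed sum of its edges. For instance
  ∂[v_0,v_2,v_4] = [v_2,v_4] − [v_0,v_4] + [v_0,v_2],
  ∂[v_2,v_4,v_5] = [v_4,v_5] − [v_2,v_5] + [v_2,v_4].
This gives a 9×2 integer matrix of rank 2; reducing to Smith normal form yields diagonal entries (1,1).

Reading off H_k = ker ∂_k / im ∂_{k+1}:

  H_0: rank C_0 − rank ∂_1 = 7 − 6 = 1, and the invariant factors of ∂_1 are all 1, so H_0 = Z.
  H_1: rank ker ∂_1 − rank ∂_2 = (9 − 6) − 2 = 1, and the invariant factors of ∂_2 are all 1, so H_1 = Z.
  H_2: rank ker ∂_2 − rank ∂_3 = (2 − 2) − 0 = 0, and there is no ∂_3, so H_2 = 0.

H_0 ≅ Z,  H_1 ≅ Z,  H_2 = 0.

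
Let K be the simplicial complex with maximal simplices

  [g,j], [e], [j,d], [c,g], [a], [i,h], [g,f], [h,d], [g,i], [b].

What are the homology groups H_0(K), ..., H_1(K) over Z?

H_0 = Z^4,  H_1 = Z.

Order the vertices as a < b < c < d < e < f < g < h < i < j. Listing each simplex with vertices in this order, K has dimension 1 with simplices:

  0-simplices (10): a, b, c, d, e, f, g, h, i, j
  1-simplices (7): cg, dh, dj, fg, gi, gj, hi

giving chain groups C_0 ≅ Z^10, C_1 ≅ Z^7.

Boundary ∂_1: C_1 → C_0 sends each edge [p,q] (with p < q) to q − p.
As a 10×7 matrix over Z this has rank 6, with invariant factors (1,1,1,1,1,1).

Reading off H_k = ker ∂_k / im ∂_{k+1}:

  H_0: rank C_0 − rank ∂_1 = 10 − 6 = 4, and the invariant factors of ∂_1 are all 1, so H_0 = Z^4.
  H_1: rank ker ∂_1 − rank ∂_2 = (7 − 6) − 0 = 1, and there is no ∂_2, so H_1 = Z.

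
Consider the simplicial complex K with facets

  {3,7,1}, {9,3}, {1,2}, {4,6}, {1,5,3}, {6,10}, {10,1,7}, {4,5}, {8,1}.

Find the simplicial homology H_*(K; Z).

Order the vertices as 1 < 2 < 3 < 4 < 5 < 6 < 7 < 8 < 9 < 10. Listing each simplex with vertices in this order, K has dimension 2 with simplices:

  0-simplices (10): [1], [2], [3], [4], [5], [6], [7], [8], [9], [10]
  1-simplices (13): [1,2], [1,3], [1,5], [1,7], [1,8], [1,10], [3,5], [3,7], [3,9], [4,5], [4,6], [6,10], [7,10]
  2-simplices (3): [1,3,5], [1,3,7], [1,7,10]

Hence C_0 ≅ Z^10, C_1 ≅ Z^13, C_2 ≅ Z^3.

The boundary map ∂_1: C_1 → C_0 is given by ∂[p,q] = [q] − [p]. For instance
  ∂[3,7] = [7] − [3].
The resulting 10×13 matrix has rank 9, and its Smith normal form has invariant factors (1,1,1,1,1,1,1,1,1).

∂_2: C_2 → C_1 sends each 2-simplex [p,q,r] to [q,r] − [p,r] + [p,q]. For instance
  ∂[1,3,7] = [3,7] − [1,7] + [1,3],
  ∂[1,7,10] = [7,10] − [1,10] + [1,7].
The resulting 13×3 matrix has rank 3, and its Smith normal form has invariant factors (1,1,1).

Computing H_k = (kernel of ∂_k) / (image of ∂_{k+1}):

  H_0: rank C_0 − rank ∂_1 = 10 − 9 = 1, and the invariant factors of ∂_1 are all 1, so H_0 ≅ Z.
  H_1: rank ker ∂_1 − rank ∂_2 = (13 − 9) − 3 = 1, and the invariant factors of ∂_2 are all 1, so H_1 ≅ Z.
  H_2: rank ker ∂_2 − rank ∂_3 = (3 − 3) − 0 = 0, and there is no ∂_3, so H_2 ≅ 0.

As a check, the Euler characteristic is 10 − 13 + 3 = 0, which agrees with 1 − 1 + 0 = 0.

H_0 ≅ Z,  H_1 ≅ Z,  H_2 = 0.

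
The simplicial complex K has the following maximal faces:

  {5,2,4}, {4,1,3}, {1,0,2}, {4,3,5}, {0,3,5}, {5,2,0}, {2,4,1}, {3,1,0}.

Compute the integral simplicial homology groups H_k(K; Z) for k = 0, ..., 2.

We work with the vertex ordering 0 < 1 < 2 < 3 < 4 < 5. The simplices of K, each written with vertices in increasing order, are:

  0-simplices (6): [0], [1], [2], [3], [4], [5]
  1-simplices (12): [0,1], [0,2], [0,3], [0,5], [1,2], [1,3], [1,4], [2,4], [2,5], [3,4], [3,5], [4,5]
  2-simplices (8): [0,1,2], [0,1,3], [0,2,5], [0,3,5], [1,2,4], [1,3,4], [2,4,5], [3,4,5]

Hence C_0 ≅ Z^6, C_1 ≅ Z^12, C_2 ≅ Z^8.

The boundary map ∂_1: C_1 → C_0 maps an edge to its endpoints' difference, ∂[p,q] = q − p. For instance
  ∂[1,3] = [3] − [1].
This gives a 6×12 integer matrix of rank 5; reducing to Smith normal form yields diagonal entries (1,1,1,1,1).

Boundary ∂_2: C_2 → C_1 acts by ∂[p,q,r] = [q,r] − [p,r] + [p,q]. For instance
  ∂[0,2,5] = [2,5] − [0,5] + [0,2],
  ∂[0,1,3] = [1,3] − [0,3] + [0,1].
The 12×8 boundary matrix has rank 7 and Smith normal form diag(1,1,1,1,1,1,1).

Computing H_k = (kernel of ∂_k) / (image of ∂_{k+1}):

  H_0: rank C_0 − rank ∂_1 = 6 − 5 = 1, and the invariant factors of ∂_1 are all 1, so H_0 ≅ Z.
  H_1: rank ker ∂_1 − rank ∂_2 = (12 − 5) − 7 = 0, and the invariant factors of ∂_2 are all 1, so H_1 ≅ 0.
  H_2: rank ker ∂_2 − rank ∂_3 = (8 − 7) − 0 = 1, and there is no ∂_3, so H_2 ≅ Z.

H_0 = Z,  H_1 = 0,  H_2 = Z.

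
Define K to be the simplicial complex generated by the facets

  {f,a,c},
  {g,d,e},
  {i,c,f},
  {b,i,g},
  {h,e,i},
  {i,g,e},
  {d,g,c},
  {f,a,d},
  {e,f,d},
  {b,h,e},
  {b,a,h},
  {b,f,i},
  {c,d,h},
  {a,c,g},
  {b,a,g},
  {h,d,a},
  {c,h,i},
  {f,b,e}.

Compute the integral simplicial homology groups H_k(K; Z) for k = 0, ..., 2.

Order the vertices as a < b < c < d < e < f < g < h < i. Listing each simplex with vertices in this order, K has dimension 2 with simplices:

  0-simplices (9): a, b, c, d, e, f, g, h, i
  1-simplices (27): ab, ac, ad, af, ag, ah, be, bf, bg, bh, bi, cd, cf, cg, ch, ci, de, df, dg, dh, ef, eg, eh, ei, fi, gi, hi
  2-simplices (18): abg, abh, acf, acg, adf, adh, bef, beh, bfi, bgi, cdg, cdh, cfi, chi, def, deg, egi, ehi

so the chain groups are C_0 ≅ Z^9, C_1 ≅ Z^27, C_2 ≅ Z^18.

Boundary ∂_1: C_1 → C_0 maps an edge to its endpoints' difference, ∂[p,q] = q − p. For instance
  ∂fi = i − f.
This gives a 9×27 integer matrix of rank 8; reducing to Smith normal form yields diagonal entries (1,1,1,1,1,1,1,1).

Boundary ∂_2: C_2 → C_1 acts by ∂[p,q,r] = [q,r] − [p,r] + [p,q]. For instance
  ∂abh = bh − ah + ab,
  ∂abg = bg − ag + ab.
The 27×18 boundary matrix has rank 18 and Smith normal form diag(1,1,1,1,1,1,1,1,1,1,1,1,1,1,1,1,1,2).

Computing H_k = (kernel of ∂_k) / (image of ∂_{k+1}):

  H_0: rank C_0 − rank ∂_1 = 9 − 8 = 1, and the invariant factors of ∂_1 are all 1, so H_0 = Z.
  H_1: rank ker ∂_1 − rank ∂_2 = (27 − 8) − 18 = 1, and ∂_2 has invariant factor 2 > 1, so H_1 = Z × Z/2.
  H_2: rank ker ∂_2 − rank ∂_3 = (18 − 18) − 0 = 0, and there is no ∂_3, so H_2 = 0.

H_0 ≅ Z,  H_1 ≅ Z × Z/2,  H_2 = 0.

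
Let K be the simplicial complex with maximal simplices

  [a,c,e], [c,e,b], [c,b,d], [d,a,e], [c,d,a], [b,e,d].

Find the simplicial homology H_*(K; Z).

H_0 = Z,  H_1 = 0,  H_2 = Z.

Fix the vertex order a < b < c < d < e and write every simplex with vertices in increasing order. Then dim K = 2 and the simplices of K are:

  0-simplices (5): a, b, c, d, e
  1-simplices (9): ac, ad, ae, bc, bd, be, cd, ce, de
  2-simplices (6): acd, ace, ade, bcd, bce, bde

giving chain groups C_0 ≅ Z^5, C_1 ≅ Z^9, C_2 ≅ Z^6.

The boundary map ∂_1: C_1 → C_0 maps an edge to its endpoints' difference, ∂[p,q] = q − p. For instance
  ∂bc = c − b.
This gives a 5×9 integer matrix of rank 4; reducing to Smith normal form yields diagonal entries (1,1,1,1).

The boundary map ∂_2: C_2 → C_1 maps a triangle to the signed sum of its edges. For instance
  ∂ade = de − ae + ad,
  ∂acd = cd − ad + ac.
The resulting 9×6 matrix has rank 5, and its Smith normal form has invariant factors (1,1,1,1,1).

Computing H_k = (kernel of ∂_k) / (image of ∂_{k+1}):

  H_0: rank C_0 − rank ∂_1 = 5 − 4 = 1, and the invariant factors of ∂_1 are all 1, so H_0 ≅ Z.
  H_1: rank ker ∂_1 − rank ∂_2 = (9 − 4) − 5 = 0, and the invariant factors of ∂_2 are all 1, so H_1 ≅ 0.
  H_2: rank ker ∂_2 − rank ∂_3 = (6 − 5) − 0 = 1, and there is no ∂_3, so H_2 ≅ Z.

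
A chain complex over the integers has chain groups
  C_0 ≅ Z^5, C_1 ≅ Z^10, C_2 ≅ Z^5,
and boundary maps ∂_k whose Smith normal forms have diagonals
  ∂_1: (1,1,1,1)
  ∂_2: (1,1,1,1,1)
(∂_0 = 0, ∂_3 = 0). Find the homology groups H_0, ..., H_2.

H_0: b_0 = 5 − 0 − 4 = 1; torsion from ∂_1 factors > 1: none. So H_0 ≅ Z.
H_1: b_1 = 10 − 4 − 5 = 1; torsion from ∂_2 factors > 1: none. So H_1 ≅ Z.
H_2: b_2 = 5 − 5 − 0 = 0; torsion from ∂_3 factors > 1: none. So H_2 ≅ 0.

H_0 ≅ Z,  H_1 ≅ Z,  H_2 = 0.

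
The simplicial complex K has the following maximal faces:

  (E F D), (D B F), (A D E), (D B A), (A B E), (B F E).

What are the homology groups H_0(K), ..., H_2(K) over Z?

We work with the vertex ordering A < B < D < E < F. The simplices of K, each written with vertices in increasing order, are:

  0-simplices (5): A, B, D, E, F
  1-simplices (9): AB, AD, AE, BD, BE, BF, DE, DF, EF
  2-simplices (6): ABD, ABE, ADE, BDF, BEF, DEF

giving chain groups C_0 ≅ Z^5, C_1 ≅ Z^9, C_2 ≅ Z^6.

The boundary map ∂_1: C_1 → C_0 is given by ∂[p,q] = [q] − [p]. For instance
  ∂AB = B − A.
As a 5×9 matrix over Z this has rank 4, with invariant factors (1,1,1,1).

Boundary ∂_2: C_2 → C_1 acts by ∂[p,q,r] = [q,r] − [p,r] + [p,q]. For instance
  ∂BEF = EF − BF + BE,
  ∂ABD = BD − AD + AB.
This gives a 9×6 integer matrix of rank 5; reducing to Smith normal form yields diagonal entries (1,1,1,1,1).

From H_k ≅ ker(∂_k) / im(∂_{k+1}) we obtain:

  H_0: rank C_0 − rank ∂_1 = 5 − 4 = 1, and the invariant factors of ∂_1 are all 1, so H_0 ≅ Z.
  H_1: rank ker ∂_1 − rank ∂_2 = (9 − 4) − 5 = 0, and the invariant factors of ∂_2 are all 1, so H_1 ≅ 0.
  H_2: rank ker ∂_2 − rank ∂_3 = (6 − 5) − 0 = 1, and there is no ∂_3, so H_2 ≅ Z.

H_0 = Z,  H_1 = 0,  H_2 = Z.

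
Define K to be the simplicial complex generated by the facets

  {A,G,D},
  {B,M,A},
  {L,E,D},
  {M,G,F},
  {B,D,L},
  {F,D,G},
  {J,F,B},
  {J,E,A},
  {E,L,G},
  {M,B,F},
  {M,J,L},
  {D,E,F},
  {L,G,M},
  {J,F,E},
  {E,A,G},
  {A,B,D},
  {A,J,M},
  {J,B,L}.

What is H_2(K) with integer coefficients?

Take the total order A < B < D < E < F < G < J < L < M on the vertex set. Then K (dimension 2) consists of the simplices:

  0-simplices (9): A, B, D, E, F, G, J, L, M
  1-simplices (27): AB, AD, AE, AG, AJ, AM, BD, BF, BJ, BL, BM, DE, DF, DG, DL, EF, EG, EJ, EL, FG, FJ, FM, GL, GM, JL, JM, LM
  2-simplices (18): ABD, ABM, ADG, AEG, AEJ, AJM, BDL, BFJ, BFM, BJL, DEF, DEL, DFG, EFJ, EGL, FGM, GLM, JLM

so the chain groups are C_0 ≅ Z^9, C_1 ≅ Z^27, C_2 ≅ Z^18.

The boundary map ∂_1: C_1 → C_0 is given by ∂[p,q] = [q] − [p]. For instance
  ∂BJ = J − B.
This gives a 9×27 integer matrix of rank 8; reducing to Smith normal form yields diagonal entries (1,1,1,1,1,1,1,1).

∂_2: C_2 → C_1 sends each 2-simplex [p,q,r] to [q,r] − [p,r] + [p,q]. For instance
  ∂BFM = FM − BM + BF,
  ∂JLM = LM − JM + JL.
The resulting 27×18 matrix has rank 18, and its Smith normal form has invariant factors (1,1,1,1,1,1,1,1,1,1,1,1,1,1,1,1,1,2).

Computing H_k = (kernel of ∂_k) / (image of ∂_{k+1}):

  H_2: rank ker ∂_2 − rank ∂_3 = (18 − 18) − 0 = 0, and there is no ∂_3, so H_2 ≅ 0.

H_2 = 0.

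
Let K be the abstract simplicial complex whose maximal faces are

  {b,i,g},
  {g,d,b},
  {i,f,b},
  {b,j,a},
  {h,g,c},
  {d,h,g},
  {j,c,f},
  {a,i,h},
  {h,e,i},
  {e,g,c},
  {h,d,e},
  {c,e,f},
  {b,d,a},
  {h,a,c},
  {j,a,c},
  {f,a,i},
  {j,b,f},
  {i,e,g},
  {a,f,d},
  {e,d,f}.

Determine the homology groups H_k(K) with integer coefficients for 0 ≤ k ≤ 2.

H_0 = Z,  H_1 = Z ⊕ Z/2,  H_2 = 0.

K has 10 vertices, 30 edges, 20 triangles.
rank ∂_0 = 0, rank ∂_1 = 9 ⇒ b_0 = 10 − 0 − 9 = 1; all invariant factors of ∂_1 are 1 so no torsion. So H_0 = Z.
rank ∂_1 = 9, rank ∂_2 = 20 ⇒ b_1 = 30 − 9 − 20 = 1; ∂_2 has invariant factor(s) [2] giving torsion. So H_1 = Z ⊕ Z/2.
rank ∂_2 = 20, rank ∂_3 = 0 ⇒ b_2 = 20 − 20 − 0 = 0. So H_2 = 0.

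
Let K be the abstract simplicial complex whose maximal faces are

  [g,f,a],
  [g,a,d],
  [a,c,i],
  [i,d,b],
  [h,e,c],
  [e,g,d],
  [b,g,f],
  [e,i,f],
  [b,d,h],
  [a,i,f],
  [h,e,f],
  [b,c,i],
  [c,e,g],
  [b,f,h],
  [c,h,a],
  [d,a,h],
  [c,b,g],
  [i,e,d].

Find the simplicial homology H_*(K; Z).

K has 9 vertices, 27 edges, 18 triangles.
rank ∂_0 = 0, rank ∂_1 = 8 ⇒ b_0 = 9 − 0 − 8 = 1; all invariant factors of ∂_1 are 1 so no torsion. So H_0 ≅ Z.
rank ∂_1 = 8, rank ∂_2 = 17 ⇒ b_1 = 27 − 8 − 17 = 2; all invariant factors of ∂_2 are 1 so no torsion. So H_1 ≅ Z^2.
rank ∂_2 = 17, rank ∂_3 = 0 ⇒ b_2 = 18 − 17 − 0 = 1. So H_2 ≅ Z.

H_0 ≅ Z,  H_1 ≅ Z^2,  H_2 ≅ Z.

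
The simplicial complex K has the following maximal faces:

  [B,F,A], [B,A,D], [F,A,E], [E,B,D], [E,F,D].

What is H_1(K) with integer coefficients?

H_1 = Z.

Fix the vertex order A < B < D < E < F and write every simplex with vertices in increasing order. Then dim K = 2 and the simplices of K are:

  0-simplices (5): A, B, D, E, F
  1-simplices (10): AB, AD, AE, AF, BD, BE, BF, DE, DF, EF
  2-simplices (5): ABD, ABF, AEF, BDE, DEF

giving chain groups C_0 ≅ Z^5, C_1 ≅ Z^10, C_2 ≅ Z^5.

The boundary map ∂_1: C_1 → C_0 is given by ∂[p,q] = [q] − [p].
The 5×10 boundary matrix has rank 4 and Smith normal form diag(1,1,1,1).

The boundary map ∂_2: C_2 → C_1 maps a triangle to the signed sum of its edges. For instance
  ∂ABF = BF − AF + AB,
  ∂DEF = EF − DF + DE.
This gives a 10×5 integer matrix of rank 5; reducing to Smith normal form yields diagonal entries (1,1,1,1,1).

From H_k ≅ ker(∂_k) / im(∂_{k+1}) we obtain:

  H_1: rank ker ∂_1 − rank ∂_2 = (10 − 4) − 5 = 1, and the invariant factors of ∂_2 are all 1, so H_1 = Z.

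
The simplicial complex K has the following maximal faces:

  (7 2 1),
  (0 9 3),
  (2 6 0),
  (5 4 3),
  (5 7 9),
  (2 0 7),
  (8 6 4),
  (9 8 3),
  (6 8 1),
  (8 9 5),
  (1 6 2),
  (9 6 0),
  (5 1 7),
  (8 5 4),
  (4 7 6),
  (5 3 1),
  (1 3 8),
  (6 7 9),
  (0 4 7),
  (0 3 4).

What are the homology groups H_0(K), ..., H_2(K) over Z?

H_0 ≅ Z,  H_1 ≅ Z ⊕ Z/2,  H_2 = 0.

K has 10 vertices, 30 edges, 20 triangles.
rank ∂_0 = 0, rank ∂_1 = 9 ⇒ b_0 = 10 − 0 − 9 = 1; all invariant factors of ∂_1 are 1 so no torsion. So H_0 = Z.
rank ∂_1 = 9, rank ∂_2 = 20 ⇒ b_1 = 30 − 9 − 20 = 1; ∂_2 has invariant factor(s) [2] giving torsion. So H_1 = Z ⊕ Z/2.
rank ∂_2 = 20, rank ∂_3 = 0 ⇒ b_2 = 20 − 20 − 0 = 0. So H_2 = 0.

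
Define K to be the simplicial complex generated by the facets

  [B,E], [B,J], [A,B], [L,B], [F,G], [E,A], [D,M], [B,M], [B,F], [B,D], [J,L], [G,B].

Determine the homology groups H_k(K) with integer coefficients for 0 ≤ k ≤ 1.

Order the vertices as A < B < D < E < F < G < J < L < M. Listing each simplex with vertices in this order, K has dimension 1 with simplices:

  0-simplices (9): A, B, D, E, F, G, J, L, M
  1-simplices (12): AB, AE, BD, BE, BF, BG, BJ, BL, BM, DM, FG, JL

Hence C_0 ≅ Z^9, C_1 ≅ Z^12.

The boundary map ∂_1: C_1 → C_0 is given by ∂[p,q] = [q] − [p]. For instance
  ∂JL = L − J.
The resulting 9×12 matrix has rank 8, and its Smith normal form has invariant factors (1,1,1,1,1,1,1,1).

From H_k ≅ ker(∂_k) / im(∂_{k+1}) we obtain:

  H_0: rank C_0 − rank ∂_1 = 9 − 8 = 1, and the invariant factors of ∂_1 are all 1, so H_0 = Z.
  H_1: rank ker ∂_1 − rank ∂_2 = (12 − 8) − 0 = 4, and there is no ∂_2, so H_1 = Z^4.

As a check, the Euler characteristic is 9 − 12 = -3, which agrees with 1 − 4 = -3.

H_0 ≅ Z,  H_1 ≅ Z^4.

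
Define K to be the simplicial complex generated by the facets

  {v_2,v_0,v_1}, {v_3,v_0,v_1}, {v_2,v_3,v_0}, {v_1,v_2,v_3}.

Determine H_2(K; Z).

We work with the vertex ordering v_0 < v_1 < v_2 < v_3. The simplices of K, each written with vertices in increasing order, are:

  0-simplices (4): [v_0], [v_1], [v_2], [v_3]
  1-simplices (6): [v_0,v_1], [v_0,v_2], [v_0,v_3], [v_1,v_2], [v_1,v_3], [v_2,v_3]
  2-simplices (4): [v_0,v_1,v_2], [v_0,v_1,v_3], [v_0,v_2,v_3], [v_1,v_2,v_3]

so the chain groups are C_0 ≅ Z^4, C_1 ≅ Z^6, C_2 ≅ Z^4.

∂_1: C_1 → C_0 sends each edge [p,q] (with p < q) to q − p.
As a 4×6 matrix over Z this has rank 3, with invariant factors (1,1,1).

Boundary ∂_2: C_2 → C_1 maps a triangle to the signed sum of its edges. For instance
  ∂[v_0,v_1,v_2] = [v_1,v_2] − [v_0,v_2] + [v_0,v_1],
  ∂[v_0,v_2,v_3] = [v_2,v_3] − [v_0,v_3] + [v_0,v_2].
As a 6×4 matrix over Z this has rank 3, with invariant factors (1,1,1).

From H_k ≅ ker(∂_k) / im(∂_{k+1}) we obtain:

  H_2: rank ker ∂_2 − rank ∂_3 = (4 − 3) − 0 = 1, and there is no ∂_3, so H_2 ≅ Z.

H_2 ≅ Z.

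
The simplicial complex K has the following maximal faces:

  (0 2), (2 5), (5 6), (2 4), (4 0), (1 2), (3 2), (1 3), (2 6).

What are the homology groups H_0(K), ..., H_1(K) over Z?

Fix the vertex order 0 < 1 < 2 < 3 < 4 < 5 < 6 and write every simplex with vertices in increasing order. Then dim K = 1 and the simplices of K are:

  0-simplices (7): [0], [1], [2], [3], [4], [5], [6]
  1-simplices (9): [0,2], [0,4], [1,2], [1,3], [2,3], [2,4], [2,5], [2,6], [5,6]

Hence C_0 ≅ Z^7, C_1 ≅ Z^9.

The boundary map ∂_1: C_1 → C_0 maps an edge to its endpoints' difference, ∂[p,q] = q − p. For instance
  ∂[0,2] = [2] − [0].
The resulting 7×9 matrix has rank 6, and its Smith normal form has invariant factors (1,1,1,1,1,1).

Computing H_k = (kernel of ∂_k) / (image of ∂_{k+1}):

  H_0: rank C_0 − rank ∂_1 = 7 − 6 = 1, and the invariant factors of ∂_1 are all 1, so H_0 ≅ Z.
  H_1: rank ker ∂_1 − rank ∂_2 = (9 − 6) − 0 = 3, and there is no ∂_2, so H_1 ≅ Z^3.

As a check, the Euler characteristic is 7 − 9 = -2, which agrees with 1 − 3 = -2.
(K is a triangulation of a wedge of 3 circles.)

H_0 ≅ Z,  H_1 ≅ Z^3.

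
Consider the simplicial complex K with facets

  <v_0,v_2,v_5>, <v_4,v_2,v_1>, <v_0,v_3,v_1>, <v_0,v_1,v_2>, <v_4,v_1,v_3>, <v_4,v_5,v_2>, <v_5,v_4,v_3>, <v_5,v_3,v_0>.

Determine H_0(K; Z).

H_0 ≅ Z.

We work with the vertex ordering v_0 < v_1 < v_2 < v_3 < v_4 < v_5. The simplices of K, each written with vertices in increasing order, are:

  0-simplices (6): [v_0], [v_1], [v_2], [v_3], [v_4], [v_5]
  1-simplices (12): [v_0,v_1], [v_0,v_2], [v_0,v_3], [v_0,v_5], [v_1,v_2], [v_1,v_3], [v_1,v_4], [v_2,v_4], [v_2,v_5], [v_3,v_4], [v_3,v_5], [v_4,v_5]
  2-simplices (8): [v_0,v_1,v_2], [v_0,v_1,v_3], [v_0,v_2,v_5], [v_0,v_3,v_5], [v_1,v_2,v_4], [v_1,v_3,v_4], [v_2,v_4,v_5], [v_3,v_4,v_5]

so the chain groups are C_0 ≅ Z^6, C_1 ≅ Z^12, C_2 ≅ Z^8.

Boundary ∂_1: C_1 → C_0 is given by ∂[p,q] = [q] − [p]. For instance
  ∂[v_3,v_4] = [v_4] − [v_3].
This gives a 6×12 integer matrix of rank 5; reducing to Smith normal form yields diagonal entries (1,1,1,1,1).

The boundary map ∂_2: C_2 → C_1 sends each 2-simplex [p,q,r] to [q,r] − [p,r] + [p,q]. For instance
  ∂[v_3,v_4,v_5] = [v_4,v_5] − [v_3,v_5] + [v_3,v_4],
  ∂[v_0,v_2,v_5] = [v_2,v_5] − [v_0,v_5] + [v_0,v_2].
The resulting 12×8 matrix has rank 7, and its Smith normal form has invariant factors (1,1,1,1,1,1,1).

Now H_k = ker ∂_k / im ∂_{k+1}, so:

  H_0: rank C_0 − rank ∂_1 = 6 − 5 = 1, and the invariant factors of ∂_1 are all 1, so H_0 ≅ Z.

(K is a triangulation of the 2-sphere S^2.)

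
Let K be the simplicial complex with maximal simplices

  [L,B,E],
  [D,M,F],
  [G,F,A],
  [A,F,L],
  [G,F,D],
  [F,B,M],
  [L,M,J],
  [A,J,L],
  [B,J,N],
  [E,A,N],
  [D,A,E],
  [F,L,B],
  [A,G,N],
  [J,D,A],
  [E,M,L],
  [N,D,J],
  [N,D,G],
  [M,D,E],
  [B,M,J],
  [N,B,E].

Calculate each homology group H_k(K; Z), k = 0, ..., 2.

We work with the vertex ordering A < B < D < E < F < G < J < L < M < N. The simplices of K, each written with vertices in increasing order, are:

  0-simplices (10): A, B, D, E, F, G, J, L, M, N
  1-simplices (30): AD, AE, AF, AG, AJ, AL, AN, BE, BF, BJ, BL, BM, BN, DE, DF, DG, DJ, DM, DN, EL, EM, EN, FG, FL, FM, GN, JL, JM, JN, LM
  2-simplices (20): ADE, ADJ, AEN, AFG, AFL, AGN, AJL, BEL, BEN, BFL, BFM, BJM, BJN, DEM, DFG, DFM, DGN, DJN, ELM, JLM

Hence C_0 ≅ Z^10, C_1 ≅ Z^30, C_2 ≅ Z^20.

Boundary ∂_1: C_1 → C_0 is given by ∂[p,q] = [q] − [p]. For instance
  ∂BN = N − B.
The 10×30 boundary matrix has rank 9 and Smith normal form diag(1,1,1,1,1,1,1,1,1).

The boundary map ∂_2: C_2 → C_1 acts by ∂[p,q,r] = [q,r] − [p,r] + [p,q]. For instance
  ∂JLM = LM − JM + JL,
  ∂BFL = FL − BL + BF.
This gives a 30×20 integer matrix of rank 20; reducing to Smith normal form yields diagonal entries (1,1,1,1,1,1,1,1,1,1,1,1,1,1,1,1,1,1,1,2).

Now H_k = ker ∂_k / im ∂_{k+1}, so:

  H_0: rank C_0 − rank ∂_1 = 10 − 9 = 1, and the invariant factors of ∂_1 are all 1, so H_0 ≅ Z.
  H_1: rank ker ∂_1 − rank ∂_2 = (30 − 9) − 20 = 1, and ∂_2 has invariant factor 2 > 1, so H_1 ≅ Z × Z/2.
  H_2: rank ker ∂_2 − rank ∂_3 = (20 − 20) − 0 = 0, and there is no ∂_3, so H_2 ≅ 0.

As a check, the Euler characteristic is 10 − 30 + 20 = 0, which agrees with 1 − 1 + 0 = 0.

H_0 ≅ Z,  H_1 ≅ Z × Z/2,  H_2 = 0.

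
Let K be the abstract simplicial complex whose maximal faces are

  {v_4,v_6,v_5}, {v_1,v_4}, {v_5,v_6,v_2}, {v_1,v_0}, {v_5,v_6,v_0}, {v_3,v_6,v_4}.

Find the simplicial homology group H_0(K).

Take the total order v_0 < v_1 < v_2 < v_3 < v_4 < v_5 < v_6 on the vertex set. Then K (dimension 2) consists of the simplices:

  0-simplices (7): [v_0], [v_1], [v_2], [v_3], [v_4], [v_5], [v_6]
  1-simplices (11): [v_0,v_1], [v_0,v_5], [v_0,v_6], [v_1,v_4], [v_2,v_5], [v_2,v_6], [v_3,v_4], [v_3,v_6], [v_4,v_5], [v_4,v_6], [v_5,v_6]
  2-simplices (4): [v_0,v_5,v_6], [v_2,v_5,v_6], [v_3,v_4,v_6], [v_4,v_5,v_6]

so the chain groups are C_0 ≅ Z^7, C_1 ≅ Z^11, C_2 ≅ Z^4.

∂_1: C_1 → C_0 is given by ∂[p,q] = [q] − [p].
The resulting 7×11 matrix has rank 6, and its Smith normal form has invariant factors (1,1,1,1,1,1).

∂_2: C_2 → C_1 acts by ∂[p,q,r] = [q,r] − [p,r] + [p,q]. For instance
  ∂[v_3,v_4,v_6] = [v_4,v_6] − [v_3,v_6] + [v_3,v_4],
  ∂[v_0,v_5,v_6] = [v_5,v_6] − [v_0,v_6] + [v_0,v_5].
The resulting 11×4 matrix has rank 4, and its Smith normal form has invariant factors (1,1,1,1).

From H_k ≅ ker(∂_k) / im(∂_{k+1}) we obtain:

  H_0: rank C_0 − rank ∂_1 = 7 − 6 = 1, and the invariant factors of ∂_1 are all 1, so H_0 = Z.

H_0 = Z.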